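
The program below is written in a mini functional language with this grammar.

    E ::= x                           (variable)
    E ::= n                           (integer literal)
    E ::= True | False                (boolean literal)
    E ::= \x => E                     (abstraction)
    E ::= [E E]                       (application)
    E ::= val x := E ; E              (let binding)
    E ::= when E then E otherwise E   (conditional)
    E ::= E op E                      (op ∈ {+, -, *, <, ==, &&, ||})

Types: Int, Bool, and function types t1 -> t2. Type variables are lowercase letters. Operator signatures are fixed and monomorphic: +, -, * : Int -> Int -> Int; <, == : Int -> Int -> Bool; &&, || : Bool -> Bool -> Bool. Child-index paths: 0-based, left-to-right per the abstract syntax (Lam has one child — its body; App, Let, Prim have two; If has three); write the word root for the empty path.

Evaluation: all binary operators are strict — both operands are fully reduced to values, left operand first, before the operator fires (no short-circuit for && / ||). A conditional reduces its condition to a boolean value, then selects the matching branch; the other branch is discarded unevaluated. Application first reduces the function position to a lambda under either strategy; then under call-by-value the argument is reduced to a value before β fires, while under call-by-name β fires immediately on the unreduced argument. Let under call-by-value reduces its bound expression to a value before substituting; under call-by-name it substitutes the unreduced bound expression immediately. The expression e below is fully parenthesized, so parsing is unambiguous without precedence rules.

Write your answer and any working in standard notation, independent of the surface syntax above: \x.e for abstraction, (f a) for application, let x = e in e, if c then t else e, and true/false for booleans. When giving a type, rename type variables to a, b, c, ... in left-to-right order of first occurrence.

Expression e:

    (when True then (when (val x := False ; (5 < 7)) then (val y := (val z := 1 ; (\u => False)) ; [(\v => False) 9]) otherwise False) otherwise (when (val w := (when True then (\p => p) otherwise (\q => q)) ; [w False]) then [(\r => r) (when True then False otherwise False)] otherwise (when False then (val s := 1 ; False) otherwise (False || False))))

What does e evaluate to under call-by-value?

Derivation:
step 0: (if true then (if (let x = false in (5 < 7)) then (let y = (let z = 1 in (\u.false)) in ((\v.false) 9)) else false) else (if (let w = (if true then (\p.p) else (\q.q)) in (w false)) then ((\r.r) (if true then false else false)) else (if false then (let s = 1 in false) else (false || false))))
step 1: [if@root] (if (let x = false in (5 < 7)) then (let y = (let z = 1 in (\u.false)) in ((\v.false) 9)) else false)
step 2: [let@0] (if (5 < 7) then (let y = (let z = 1 in (\u.false)) in ((\v.false) 9)) else false)
step 3: [delta@0] (if true then (let y = (let z = 1 in (\u.false)) in ((\v.false) 9)) else false)
step 4: [if@root] (let y = (let z = 1 in (\u.false)) in ((\v.false) 9))
step 5: [let@0] (let y = (\u.false) in ((\v.false) 9))
step 6: [let@root] ((\v.false) 9)
step 7: [beta@root] false

Answer: false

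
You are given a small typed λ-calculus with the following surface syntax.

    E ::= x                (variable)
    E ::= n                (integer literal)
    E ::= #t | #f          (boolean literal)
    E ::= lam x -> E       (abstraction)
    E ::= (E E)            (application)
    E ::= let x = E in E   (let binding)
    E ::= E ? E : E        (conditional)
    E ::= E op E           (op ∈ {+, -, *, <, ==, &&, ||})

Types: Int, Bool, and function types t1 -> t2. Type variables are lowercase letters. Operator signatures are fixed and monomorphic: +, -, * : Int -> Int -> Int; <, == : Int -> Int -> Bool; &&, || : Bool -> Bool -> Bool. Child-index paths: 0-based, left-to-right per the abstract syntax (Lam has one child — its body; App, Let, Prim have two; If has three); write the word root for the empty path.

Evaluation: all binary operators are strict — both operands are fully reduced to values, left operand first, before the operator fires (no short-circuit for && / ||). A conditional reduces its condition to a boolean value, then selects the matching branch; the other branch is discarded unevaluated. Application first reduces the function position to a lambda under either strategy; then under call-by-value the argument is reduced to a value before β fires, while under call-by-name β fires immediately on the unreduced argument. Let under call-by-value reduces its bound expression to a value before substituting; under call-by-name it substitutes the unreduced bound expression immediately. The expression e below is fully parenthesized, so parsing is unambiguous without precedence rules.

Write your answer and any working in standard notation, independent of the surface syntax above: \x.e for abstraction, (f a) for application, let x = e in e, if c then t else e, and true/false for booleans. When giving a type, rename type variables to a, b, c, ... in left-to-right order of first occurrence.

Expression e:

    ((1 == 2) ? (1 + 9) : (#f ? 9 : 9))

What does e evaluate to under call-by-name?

Derivation:
step 0: (if (1 == 2) then (1 + 9) else (if false then 9 else 9))
step 1: [delta@0] (if false then (1 + 9) else (if false then 9 else 9))
step 2: [if@root] (if false then 9 else 9)
step 3: [if@root] 9

Answer: 9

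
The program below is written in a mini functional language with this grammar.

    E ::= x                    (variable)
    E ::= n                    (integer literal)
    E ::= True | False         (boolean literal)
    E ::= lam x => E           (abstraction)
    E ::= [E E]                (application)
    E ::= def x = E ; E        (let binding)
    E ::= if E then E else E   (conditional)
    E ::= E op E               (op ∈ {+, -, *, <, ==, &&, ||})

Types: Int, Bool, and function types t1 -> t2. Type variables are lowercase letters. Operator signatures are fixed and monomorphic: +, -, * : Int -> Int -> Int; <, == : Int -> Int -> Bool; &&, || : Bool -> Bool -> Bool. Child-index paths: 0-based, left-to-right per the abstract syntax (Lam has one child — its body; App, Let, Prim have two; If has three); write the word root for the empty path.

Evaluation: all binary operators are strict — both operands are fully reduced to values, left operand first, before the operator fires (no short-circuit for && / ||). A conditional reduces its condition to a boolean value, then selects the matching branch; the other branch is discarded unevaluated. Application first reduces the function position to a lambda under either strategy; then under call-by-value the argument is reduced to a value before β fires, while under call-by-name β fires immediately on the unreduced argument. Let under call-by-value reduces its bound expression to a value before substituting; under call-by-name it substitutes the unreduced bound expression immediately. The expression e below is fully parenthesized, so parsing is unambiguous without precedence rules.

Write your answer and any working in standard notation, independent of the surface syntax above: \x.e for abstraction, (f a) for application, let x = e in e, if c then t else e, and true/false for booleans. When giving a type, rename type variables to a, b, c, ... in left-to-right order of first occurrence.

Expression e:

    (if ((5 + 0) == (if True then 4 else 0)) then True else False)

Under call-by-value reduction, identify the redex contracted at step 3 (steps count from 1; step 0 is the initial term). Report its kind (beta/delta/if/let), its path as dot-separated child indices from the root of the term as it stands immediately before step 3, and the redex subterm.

Trace:
step 0: (if ((5 + 0) == (if true then 4 else 0)) then true else false)
step 1: [delta@0.0] (if (5 == (if true then 4 else 0)) then true else false)
step 2: [if@0.1] (if (5 == 4) then true else false)
step 3: [delta@0] (if false then true else false)

Answer: delta at 0 : (5 == 4)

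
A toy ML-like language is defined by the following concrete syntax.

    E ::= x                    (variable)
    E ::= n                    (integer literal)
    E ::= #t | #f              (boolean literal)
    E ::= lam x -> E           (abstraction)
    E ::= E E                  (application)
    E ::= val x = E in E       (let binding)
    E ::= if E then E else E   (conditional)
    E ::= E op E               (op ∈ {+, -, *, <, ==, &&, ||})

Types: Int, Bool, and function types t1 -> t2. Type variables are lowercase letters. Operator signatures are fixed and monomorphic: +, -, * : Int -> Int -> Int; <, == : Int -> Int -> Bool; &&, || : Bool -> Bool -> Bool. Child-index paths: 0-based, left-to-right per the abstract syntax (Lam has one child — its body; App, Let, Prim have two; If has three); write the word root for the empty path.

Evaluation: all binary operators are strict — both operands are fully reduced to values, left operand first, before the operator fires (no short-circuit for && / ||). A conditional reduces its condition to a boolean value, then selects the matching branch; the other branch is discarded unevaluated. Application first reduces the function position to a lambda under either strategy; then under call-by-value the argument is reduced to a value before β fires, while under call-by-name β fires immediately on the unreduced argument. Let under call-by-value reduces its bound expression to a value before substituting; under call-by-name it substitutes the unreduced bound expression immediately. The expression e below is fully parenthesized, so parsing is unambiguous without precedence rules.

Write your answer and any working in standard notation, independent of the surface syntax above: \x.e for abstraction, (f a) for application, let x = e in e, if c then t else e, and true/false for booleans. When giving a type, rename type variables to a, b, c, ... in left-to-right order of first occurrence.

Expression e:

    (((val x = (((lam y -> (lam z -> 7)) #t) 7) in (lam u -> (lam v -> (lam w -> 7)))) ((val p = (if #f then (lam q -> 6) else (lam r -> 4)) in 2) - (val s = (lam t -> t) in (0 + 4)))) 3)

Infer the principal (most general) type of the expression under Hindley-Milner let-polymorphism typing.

Answer: a -> Int

Derivation:
\z._ : b -> Int
\y._ : a -> b -> Int
  unify a -> b -> Int ~ Bool -> c
  unify a ~ Bool
  unify b -> Int ~ c
_ _ : b -> Int
  unify b -> Int ~ Int -> d
  unify b ~ Int
  unify Int ~ d
_ _ : Int
let x : Int
\w._ : g -> Int
\v._ : f -> g -> Int
\u._ : e -> f -> g -> Int
  unify Bool ~ Bool
\q._ : h -> Int
\r._ : i -> Int
  unify h -> Int ~ i -> Int
  unify h ~ i
  unify Int ~ Int
let p : forall. i -> Int
  unify Int ~ Int
t : j
\t._ : j -> j
let s : forall. j -> j
  unify Int ~ Int
  unify Int ~ Int
  unify Int ~ Int
  unify e -> f -> g -> Int ~ Int -> k
  unify e ~ Int
  unify f -> g -> Int ~ k
_ _ : f -> g -> Int
  unify f -> g -> Int ~ Int -> l
  unify f ~ Int
  unify g -> Int ~ l
_ _ : g -> Int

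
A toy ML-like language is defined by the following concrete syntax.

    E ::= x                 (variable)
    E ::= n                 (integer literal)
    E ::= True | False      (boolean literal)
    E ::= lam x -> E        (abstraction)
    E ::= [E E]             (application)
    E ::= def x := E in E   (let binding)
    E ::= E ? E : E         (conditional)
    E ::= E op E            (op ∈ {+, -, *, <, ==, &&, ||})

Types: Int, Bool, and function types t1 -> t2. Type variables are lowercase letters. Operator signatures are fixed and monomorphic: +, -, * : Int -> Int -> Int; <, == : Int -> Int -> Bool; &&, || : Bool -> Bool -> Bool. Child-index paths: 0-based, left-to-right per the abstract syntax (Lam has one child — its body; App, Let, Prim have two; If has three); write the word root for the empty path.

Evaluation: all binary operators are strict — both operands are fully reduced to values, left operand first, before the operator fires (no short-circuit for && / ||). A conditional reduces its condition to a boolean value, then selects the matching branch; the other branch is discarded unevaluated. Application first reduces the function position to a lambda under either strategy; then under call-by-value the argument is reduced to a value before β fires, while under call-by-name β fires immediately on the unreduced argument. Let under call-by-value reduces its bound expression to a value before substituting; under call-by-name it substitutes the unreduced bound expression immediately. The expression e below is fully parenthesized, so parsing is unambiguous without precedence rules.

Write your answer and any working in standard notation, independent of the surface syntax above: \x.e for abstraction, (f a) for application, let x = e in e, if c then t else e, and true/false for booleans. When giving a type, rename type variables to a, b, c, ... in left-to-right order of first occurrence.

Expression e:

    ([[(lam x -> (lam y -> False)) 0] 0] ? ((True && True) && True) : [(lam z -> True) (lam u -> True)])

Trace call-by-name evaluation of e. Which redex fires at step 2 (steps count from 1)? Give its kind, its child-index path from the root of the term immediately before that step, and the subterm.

Derivation:
step 0: (if (((\x.(\y.false)) 0) 0) then ((true && true) && true) else ((\z.true) (\u.true)))
step 1: [beta@0.0] (if ((\y.false) 0) then ((true && true) && true) else ((\z.true) (\u.true)))
step 2: [beta@0] (if false then ((true && true) && true) else ((\z.true) (\u.true)))

Answer: beta at 0 : ((\y.false) 0)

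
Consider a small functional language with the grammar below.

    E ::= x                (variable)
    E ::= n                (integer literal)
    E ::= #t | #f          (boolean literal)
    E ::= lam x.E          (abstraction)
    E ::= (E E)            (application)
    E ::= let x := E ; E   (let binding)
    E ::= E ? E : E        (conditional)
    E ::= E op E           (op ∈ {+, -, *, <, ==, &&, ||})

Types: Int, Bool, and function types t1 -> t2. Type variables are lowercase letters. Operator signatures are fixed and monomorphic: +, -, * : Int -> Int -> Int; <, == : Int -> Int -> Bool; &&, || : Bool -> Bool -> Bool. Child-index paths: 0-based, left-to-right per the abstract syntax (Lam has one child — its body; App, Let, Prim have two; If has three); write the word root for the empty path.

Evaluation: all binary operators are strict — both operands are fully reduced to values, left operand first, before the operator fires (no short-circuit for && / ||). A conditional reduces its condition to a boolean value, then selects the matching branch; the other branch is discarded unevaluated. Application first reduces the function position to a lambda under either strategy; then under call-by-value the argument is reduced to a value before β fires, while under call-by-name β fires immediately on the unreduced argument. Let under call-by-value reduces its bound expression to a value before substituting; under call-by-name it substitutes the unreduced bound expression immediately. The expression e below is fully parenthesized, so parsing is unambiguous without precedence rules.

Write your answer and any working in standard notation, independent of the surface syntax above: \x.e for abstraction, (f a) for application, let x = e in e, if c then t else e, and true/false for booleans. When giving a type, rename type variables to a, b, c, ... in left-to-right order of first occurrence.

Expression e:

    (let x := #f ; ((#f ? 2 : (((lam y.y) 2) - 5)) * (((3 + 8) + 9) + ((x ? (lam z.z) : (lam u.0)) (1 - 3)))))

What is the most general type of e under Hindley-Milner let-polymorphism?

Answer: Int

Derivation:
let x : Bool
  unify Bool ~ Bool
y : a
\y._ : a -> a
  unify a -> a ~ Int -> b
  unify a ~ Int
  unify Int ~ b
_ _ : Int
  unify Int ~ Int
  unify Int ~ Int
  unify Int ~ Int
  unify Int ~ Int
  unify Int ~ Int
  unify Int ~ Int
  unify Int ~ Int
  unify Int ~ Int
  unify Int ~ Int
x : Bool
  unify Bool ~ Bool
z : c
\z._ : c -> c
\u._ : d -> Int
  unify c -> c ~ d -> Int
  unify c ~ d
  unify d ~ Int
  unify Int ~ Int
  unify Int ~ Int
  unify Int -> Int ~ Int -> e
  unify Int ~ Int
  unify Int ~ e
_ _ : Int
  unify Int ~ Int
  unify Int ~ Int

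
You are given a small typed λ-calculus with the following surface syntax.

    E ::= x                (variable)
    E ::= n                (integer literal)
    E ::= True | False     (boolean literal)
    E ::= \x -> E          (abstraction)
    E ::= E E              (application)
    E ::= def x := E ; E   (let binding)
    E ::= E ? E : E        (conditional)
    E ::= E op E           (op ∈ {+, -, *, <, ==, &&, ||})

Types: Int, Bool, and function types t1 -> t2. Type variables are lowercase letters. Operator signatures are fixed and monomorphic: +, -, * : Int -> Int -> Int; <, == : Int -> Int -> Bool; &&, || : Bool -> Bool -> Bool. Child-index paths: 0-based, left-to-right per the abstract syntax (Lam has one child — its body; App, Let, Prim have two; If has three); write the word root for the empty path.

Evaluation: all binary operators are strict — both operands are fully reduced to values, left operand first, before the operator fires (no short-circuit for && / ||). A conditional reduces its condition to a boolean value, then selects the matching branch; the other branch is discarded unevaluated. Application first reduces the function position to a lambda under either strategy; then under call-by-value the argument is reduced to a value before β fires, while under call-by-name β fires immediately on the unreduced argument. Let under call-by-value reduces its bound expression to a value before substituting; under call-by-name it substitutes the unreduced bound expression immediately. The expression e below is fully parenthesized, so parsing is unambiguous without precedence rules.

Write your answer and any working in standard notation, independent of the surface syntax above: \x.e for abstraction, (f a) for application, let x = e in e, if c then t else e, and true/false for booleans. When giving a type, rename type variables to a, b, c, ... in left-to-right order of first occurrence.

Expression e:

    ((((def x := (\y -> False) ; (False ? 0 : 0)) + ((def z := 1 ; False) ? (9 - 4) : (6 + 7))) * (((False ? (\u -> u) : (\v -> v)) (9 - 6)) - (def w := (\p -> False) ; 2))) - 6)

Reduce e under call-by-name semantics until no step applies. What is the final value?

Answer: 7

Working:
step 0: ((((let x = (\y.false) in (if false then 0 else 0)) + (if (let z = 1 in false) then (9 - 4) else (6 + 7))) * (((if false then (\u.u) else (\v.v)) (9 - 6)) - (let w = (\p.false) in 2))) - 6)
step 1: [let@0.0.0] ((((if false then 0 else 0) + (if (let z = 1 in false) then (9 - 4) else (6 + 7))) * (((if false then (\u.u) else (\v.v)) (9 - 6)) - (let w = (\p.false) in 2))) - 6)
step 2: [if@0.0.0] (((0 + (if (let z = 1 in false) then (9 - 4) else (6 + 7))) * (((if false then (\u.u) else (\v.v)) (9 - 6)) - (let w = (\p.false) in 2))) - 6)
step 3: [let@0.0.1.0] (((0 + (if false then (9 - 4) else (6 + 7))) * (((if false then (\u.u) else (\v.v)) (9 - 6)) - (let w = (\p.false) in 2))) - 6)
step 4: [if@0.0.1] (((0 + (6 + 7)) * (((if false then (\u.u) else (\v.v)) (9 - 6)) - (let w = (\p.false) in 2))) - 6)
step 5: [delta@0.0.1] (((0 + 13) * (((if false then (\u.u) else (\v.v)) (9 - 6)) - (let w = (\p.false) in 2))) - 6)
step 6: [delta@0.0] ((13 * (((if false then (\u.u) else (\v.v)) (9 - 6)) - (let w = (\p.false) in 2))) - 6)
step 7: [if@0.1.0.0] ((13 * (((\v.v) (9 - 6)) - (let w = (\p.false) in 2))) - 6)
step 8: [beta@0.1.0] ((13 * ((9 - 6) - (let w = (\p.false) in 2))) - 6)
step 9: [delta@0.1.0] ((13 * (3 - (let w = (\p.false) in 2))) - 6)
step 10: [let@0.1.1] ((13 * (3 - 2)) - 6)
step 11: [delta@0.1] ((13 * 1) - 6)
step 12: [delta@0] (13 - 6)
step 13: [delta@root] 7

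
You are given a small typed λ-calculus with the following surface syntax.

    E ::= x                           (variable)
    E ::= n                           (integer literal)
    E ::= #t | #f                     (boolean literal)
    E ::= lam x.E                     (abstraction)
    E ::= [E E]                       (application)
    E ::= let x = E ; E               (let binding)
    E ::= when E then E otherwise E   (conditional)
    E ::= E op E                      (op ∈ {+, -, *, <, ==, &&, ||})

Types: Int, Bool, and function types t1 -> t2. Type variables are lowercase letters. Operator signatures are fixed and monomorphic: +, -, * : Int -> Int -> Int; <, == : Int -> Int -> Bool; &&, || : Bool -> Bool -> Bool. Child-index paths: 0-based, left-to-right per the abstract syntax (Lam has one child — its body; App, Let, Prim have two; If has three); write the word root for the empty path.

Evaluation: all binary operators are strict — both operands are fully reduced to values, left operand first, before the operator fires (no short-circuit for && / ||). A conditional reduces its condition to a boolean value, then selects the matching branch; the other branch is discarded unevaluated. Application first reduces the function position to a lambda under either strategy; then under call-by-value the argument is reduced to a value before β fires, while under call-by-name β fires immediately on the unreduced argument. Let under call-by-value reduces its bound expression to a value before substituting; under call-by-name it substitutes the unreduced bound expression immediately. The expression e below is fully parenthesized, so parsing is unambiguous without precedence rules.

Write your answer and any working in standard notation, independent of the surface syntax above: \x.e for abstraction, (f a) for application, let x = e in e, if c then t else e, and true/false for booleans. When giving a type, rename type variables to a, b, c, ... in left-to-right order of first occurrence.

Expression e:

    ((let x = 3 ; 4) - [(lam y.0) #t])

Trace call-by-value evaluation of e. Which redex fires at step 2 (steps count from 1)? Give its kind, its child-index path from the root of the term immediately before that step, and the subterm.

Answer: beta at 1 : ((\y.0) true)

Trace:
step 0: ((let x = 3 in 4) - ((\y.0) true))
step 1: [let@0] (4 - ((\y.0) true))
step 2: [beta@1] (4 - 0)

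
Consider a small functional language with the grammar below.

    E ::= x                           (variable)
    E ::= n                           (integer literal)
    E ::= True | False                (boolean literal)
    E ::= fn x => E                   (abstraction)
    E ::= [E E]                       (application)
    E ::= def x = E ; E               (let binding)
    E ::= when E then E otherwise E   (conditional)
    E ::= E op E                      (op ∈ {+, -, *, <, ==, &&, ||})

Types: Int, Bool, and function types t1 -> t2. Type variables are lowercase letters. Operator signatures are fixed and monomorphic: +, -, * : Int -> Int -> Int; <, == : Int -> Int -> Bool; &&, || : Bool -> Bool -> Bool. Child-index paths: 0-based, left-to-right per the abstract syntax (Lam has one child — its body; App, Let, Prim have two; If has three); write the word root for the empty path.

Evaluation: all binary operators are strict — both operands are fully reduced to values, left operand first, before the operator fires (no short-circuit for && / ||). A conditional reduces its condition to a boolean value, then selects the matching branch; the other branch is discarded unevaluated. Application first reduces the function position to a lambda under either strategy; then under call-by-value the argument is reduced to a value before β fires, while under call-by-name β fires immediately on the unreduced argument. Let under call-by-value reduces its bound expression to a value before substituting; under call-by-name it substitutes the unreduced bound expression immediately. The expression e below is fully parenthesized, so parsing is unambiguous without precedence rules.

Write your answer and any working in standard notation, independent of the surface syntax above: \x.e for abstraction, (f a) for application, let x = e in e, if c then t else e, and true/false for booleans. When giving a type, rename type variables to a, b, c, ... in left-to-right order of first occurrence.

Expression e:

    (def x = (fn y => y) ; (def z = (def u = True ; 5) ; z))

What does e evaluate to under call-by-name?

Answer: 5

Derivation:
step 0: (let x = (\y.y) in (let z = (let u = true in 5) in z))
step 1: [let@root] (let z = (let u = true in 5) in z)
step 2: [let@root] (let u = true in 5)
step 3: [let@root] 5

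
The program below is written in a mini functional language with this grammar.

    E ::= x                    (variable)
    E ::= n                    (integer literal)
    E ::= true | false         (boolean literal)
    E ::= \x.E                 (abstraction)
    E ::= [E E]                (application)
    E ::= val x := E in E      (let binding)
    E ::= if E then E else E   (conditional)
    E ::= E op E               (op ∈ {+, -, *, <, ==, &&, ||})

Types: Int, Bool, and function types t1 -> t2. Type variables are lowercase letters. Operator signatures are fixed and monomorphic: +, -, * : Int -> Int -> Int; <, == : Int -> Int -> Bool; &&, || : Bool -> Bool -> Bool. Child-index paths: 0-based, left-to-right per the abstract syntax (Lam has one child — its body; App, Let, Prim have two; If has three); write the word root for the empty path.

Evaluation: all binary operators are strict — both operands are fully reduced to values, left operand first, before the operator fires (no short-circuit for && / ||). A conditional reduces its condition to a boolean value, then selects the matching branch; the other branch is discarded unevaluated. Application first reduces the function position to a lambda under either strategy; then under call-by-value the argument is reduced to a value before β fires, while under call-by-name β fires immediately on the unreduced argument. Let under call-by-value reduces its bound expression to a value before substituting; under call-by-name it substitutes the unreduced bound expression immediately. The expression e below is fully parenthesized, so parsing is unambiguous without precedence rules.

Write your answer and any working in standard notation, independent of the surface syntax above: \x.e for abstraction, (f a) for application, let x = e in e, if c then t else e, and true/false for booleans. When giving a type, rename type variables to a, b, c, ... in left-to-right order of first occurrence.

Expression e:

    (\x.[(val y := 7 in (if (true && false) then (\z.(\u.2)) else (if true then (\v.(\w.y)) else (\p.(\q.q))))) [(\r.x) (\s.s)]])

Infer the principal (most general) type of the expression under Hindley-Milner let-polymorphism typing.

Answer: a -> Int -> Int

Working:
let y : Int
  unify Bool ~ Bool
  unify Bool ~ Bool
  unify Bool ~ Bool
\u._ : c -> Int
\z._ : b -> c -> Int
  unify Bool ~ Bool
y : Int
\w._ : e -> Int
\v._ : d -> e -> Int
q : g
\q._ : g -> g
\p._ : f -> g -> g
  unify d -> e -> Int ~ f -> g -> g
  unify d ~ f
  unify e -> Int ~ g -> g
  unify e ~ g
  unify Int ~ g
  unify b -> c -> Int ~ f -> Int -> Int
  unify b ~ f
  unify c -> Int ~ Int -> Int
  unify c ~ Int
  unify Int ~ Int
x : a
\r._ : h -> a
s : i
\s._ : i -> i
  unify h -> a ~ (i -> i) -> j
  unify h ~ i -> i
  unify a ~ j
_ _ : j
  unify f -> Int -> Int ~ j -> k
  unify f ~ j
  unify Int -> Int ~ k
_ _ : Int -> Int
\x._ : j -> Int -> Int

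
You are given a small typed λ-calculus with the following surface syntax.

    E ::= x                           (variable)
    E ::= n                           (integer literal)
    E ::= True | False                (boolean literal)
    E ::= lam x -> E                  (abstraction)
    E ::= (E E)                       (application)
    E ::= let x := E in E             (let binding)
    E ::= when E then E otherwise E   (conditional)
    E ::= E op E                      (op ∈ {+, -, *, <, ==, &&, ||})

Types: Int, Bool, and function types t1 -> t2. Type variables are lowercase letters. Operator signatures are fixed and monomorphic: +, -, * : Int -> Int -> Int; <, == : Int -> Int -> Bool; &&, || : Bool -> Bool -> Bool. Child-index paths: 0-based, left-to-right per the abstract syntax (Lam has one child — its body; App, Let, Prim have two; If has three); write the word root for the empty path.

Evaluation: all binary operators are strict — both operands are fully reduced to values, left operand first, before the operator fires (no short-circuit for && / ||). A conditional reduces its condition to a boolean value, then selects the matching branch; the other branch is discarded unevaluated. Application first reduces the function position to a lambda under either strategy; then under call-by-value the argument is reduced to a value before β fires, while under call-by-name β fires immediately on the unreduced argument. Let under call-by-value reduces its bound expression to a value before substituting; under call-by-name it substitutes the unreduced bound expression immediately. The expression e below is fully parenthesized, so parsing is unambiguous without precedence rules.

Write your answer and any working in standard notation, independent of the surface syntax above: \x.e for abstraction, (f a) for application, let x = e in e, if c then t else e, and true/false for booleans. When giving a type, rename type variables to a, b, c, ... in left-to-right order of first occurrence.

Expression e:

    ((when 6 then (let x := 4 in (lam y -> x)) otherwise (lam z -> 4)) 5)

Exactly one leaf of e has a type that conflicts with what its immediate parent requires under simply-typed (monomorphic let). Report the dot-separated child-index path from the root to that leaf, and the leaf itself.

Answer: 0.0 : 6

Trace:
  unify Int ~ Bool
  FAIL: mismatch Int ~ Bool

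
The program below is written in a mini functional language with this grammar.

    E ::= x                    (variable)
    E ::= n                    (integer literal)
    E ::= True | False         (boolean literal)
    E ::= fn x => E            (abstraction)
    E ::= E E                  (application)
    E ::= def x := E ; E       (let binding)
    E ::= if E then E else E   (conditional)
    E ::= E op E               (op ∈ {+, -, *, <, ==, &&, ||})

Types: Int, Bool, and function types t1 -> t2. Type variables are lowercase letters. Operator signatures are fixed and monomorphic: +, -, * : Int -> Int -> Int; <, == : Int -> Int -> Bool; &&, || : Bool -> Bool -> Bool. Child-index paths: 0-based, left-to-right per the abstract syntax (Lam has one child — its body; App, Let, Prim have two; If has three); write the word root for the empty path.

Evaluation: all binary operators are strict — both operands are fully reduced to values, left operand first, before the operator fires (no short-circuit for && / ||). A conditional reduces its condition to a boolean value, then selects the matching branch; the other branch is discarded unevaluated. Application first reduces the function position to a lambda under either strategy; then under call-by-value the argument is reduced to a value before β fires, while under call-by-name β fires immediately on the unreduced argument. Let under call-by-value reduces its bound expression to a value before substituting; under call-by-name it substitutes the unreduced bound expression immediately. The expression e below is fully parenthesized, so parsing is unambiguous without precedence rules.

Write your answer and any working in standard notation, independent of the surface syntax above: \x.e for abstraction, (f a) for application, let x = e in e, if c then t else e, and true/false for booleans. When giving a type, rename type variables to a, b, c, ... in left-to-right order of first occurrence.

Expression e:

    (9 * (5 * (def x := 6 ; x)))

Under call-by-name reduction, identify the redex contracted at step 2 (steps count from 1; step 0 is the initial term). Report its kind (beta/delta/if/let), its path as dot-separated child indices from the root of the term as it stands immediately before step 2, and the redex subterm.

Trace:
step 0: (9 * (5 * (let x = 6 in x)))
step 1: [let@1.1] (9 * (5 * 6))
step 2: [delta@1] (9 * 30)

Answer: delta at 1 : (5 * 6)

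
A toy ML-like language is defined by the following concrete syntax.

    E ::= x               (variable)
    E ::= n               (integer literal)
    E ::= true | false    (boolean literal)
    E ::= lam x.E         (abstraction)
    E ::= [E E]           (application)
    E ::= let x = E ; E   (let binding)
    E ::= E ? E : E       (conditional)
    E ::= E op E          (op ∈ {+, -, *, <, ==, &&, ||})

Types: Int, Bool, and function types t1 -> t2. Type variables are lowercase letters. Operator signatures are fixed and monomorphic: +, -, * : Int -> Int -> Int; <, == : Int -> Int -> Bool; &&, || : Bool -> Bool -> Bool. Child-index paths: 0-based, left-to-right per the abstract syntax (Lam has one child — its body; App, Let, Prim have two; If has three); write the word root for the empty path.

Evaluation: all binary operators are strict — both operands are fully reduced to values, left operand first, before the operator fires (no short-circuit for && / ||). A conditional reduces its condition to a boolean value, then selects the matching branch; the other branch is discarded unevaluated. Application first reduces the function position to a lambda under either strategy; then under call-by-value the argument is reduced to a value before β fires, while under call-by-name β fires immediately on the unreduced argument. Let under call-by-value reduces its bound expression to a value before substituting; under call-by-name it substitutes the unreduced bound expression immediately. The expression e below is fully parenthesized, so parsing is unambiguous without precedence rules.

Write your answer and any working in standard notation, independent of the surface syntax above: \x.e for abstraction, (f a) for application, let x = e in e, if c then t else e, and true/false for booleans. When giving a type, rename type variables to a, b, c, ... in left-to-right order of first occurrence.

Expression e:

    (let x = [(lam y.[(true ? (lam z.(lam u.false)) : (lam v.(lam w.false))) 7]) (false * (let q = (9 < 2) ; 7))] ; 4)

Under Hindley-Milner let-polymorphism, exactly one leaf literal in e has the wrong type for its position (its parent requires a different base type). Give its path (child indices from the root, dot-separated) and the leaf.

Answer: 0.1.0 : false

Trace:
  unify Bool ~ Bool
\u._ : c -> Bool
\z._ : b -> c -> Bool
\w._ : e -> Bool
\v._ : d -> e -> Bool
  unify b -> c -> Bool ~ d -> e -> Bool
  unify b ~ d
  unify c -> Bool ~ e -> Bool
  unify c ~ e
  unify Bool ~ Bool
  unify d -> e -> Bool ~ Int -> f
  unify d ~ Int
  unify e -> Bool ~ f
_ _ : e -> Bool
\y._ : a -> e -> Bool
  unify Bool ~ Int
  FAIL: mismatch Bool ~ Int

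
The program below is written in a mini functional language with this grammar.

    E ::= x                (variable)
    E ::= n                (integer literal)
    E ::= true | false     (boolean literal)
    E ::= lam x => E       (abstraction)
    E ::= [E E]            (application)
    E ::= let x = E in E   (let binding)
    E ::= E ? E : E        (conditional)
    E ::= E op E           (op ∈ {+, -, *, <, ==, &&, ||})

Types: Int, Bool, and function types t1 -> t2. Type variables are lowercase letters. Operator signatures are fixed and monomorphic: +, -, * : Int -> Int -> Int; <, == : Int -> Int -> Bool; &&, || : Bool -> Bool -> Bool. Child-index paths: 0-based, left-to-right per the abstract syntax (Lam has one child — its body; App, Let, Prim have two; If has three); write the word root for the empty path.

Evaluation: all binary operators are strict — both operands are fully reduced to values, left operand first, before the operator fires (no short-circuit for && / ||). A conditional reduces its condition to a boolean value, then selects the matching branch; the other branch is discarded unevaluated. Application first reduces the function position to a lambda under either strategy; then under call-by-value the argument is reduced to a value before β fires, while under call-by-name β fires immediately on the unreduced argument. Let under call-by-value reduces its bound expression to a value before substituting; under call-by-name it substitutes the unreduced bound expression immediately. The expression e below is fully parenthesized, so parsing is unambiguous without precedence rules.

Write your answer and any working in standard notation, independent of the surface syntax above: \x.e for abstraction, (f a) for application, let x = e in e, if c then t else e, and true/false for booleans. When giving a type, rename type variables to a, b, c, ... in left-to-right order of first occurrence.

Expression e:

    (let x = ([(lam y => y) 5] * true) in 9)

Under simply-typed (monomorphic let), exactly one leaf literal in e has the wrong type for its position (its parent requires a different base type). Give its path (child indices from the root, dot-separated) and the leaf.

Answer: 0.1 : true

Trace:
y : a
\y._ : a -> a
  unify a -> a ~ Int -> b
  unify a ~ Int
  unify Int ~ b
_ _ : Int
  unify Int ~ Int
  unify Bool ~ Int
  FAIL: mismatch Bool ~ Int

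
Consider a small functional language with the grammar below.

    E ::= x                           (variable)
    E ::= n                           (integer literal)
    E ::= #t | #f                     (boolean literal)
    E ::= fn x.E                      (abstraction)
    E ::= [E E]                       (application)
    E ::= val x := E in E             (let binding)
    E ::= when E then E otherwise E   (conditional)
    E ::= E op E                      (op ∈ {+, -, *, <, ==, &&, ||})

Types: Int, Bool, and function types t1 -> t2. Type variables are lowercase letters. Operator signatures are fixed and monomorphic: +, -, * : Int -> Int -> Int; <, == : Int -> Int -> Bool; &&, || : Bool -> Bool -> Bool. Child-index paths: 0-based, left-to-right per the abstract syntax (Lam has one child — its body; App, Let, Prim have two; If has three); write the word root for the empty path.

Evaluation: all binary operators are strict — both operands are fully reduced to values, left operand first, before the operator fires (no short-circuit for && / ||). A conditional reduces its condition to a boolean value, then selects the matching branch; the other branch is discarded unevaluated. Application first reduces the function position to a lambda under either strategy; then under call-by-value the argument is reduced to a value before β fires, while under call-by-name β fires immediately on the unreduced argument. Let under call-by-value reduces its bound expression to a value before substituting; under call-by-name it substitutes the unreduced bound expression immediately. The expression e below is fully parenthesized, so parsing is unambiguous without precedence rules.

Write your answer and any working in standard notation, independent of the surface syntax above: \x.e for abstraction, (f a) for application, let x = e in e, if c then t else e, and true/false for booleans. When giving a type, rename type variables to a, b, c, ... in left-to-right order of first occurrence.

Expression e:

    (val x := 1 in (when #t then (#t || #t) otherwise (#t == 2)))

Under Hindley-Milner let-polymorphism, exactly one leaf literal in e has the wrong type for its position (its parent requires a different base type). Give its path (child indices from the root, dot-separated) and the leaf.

Derivation:
let x : Int
  unify Bool ~ Bool
  unify Bool ~ Bool
  unify Bool ~ Bool
  unify Bool ~ Int
  FAIL: mismatch Bool ~ Int

Answer: 1.2.0 : true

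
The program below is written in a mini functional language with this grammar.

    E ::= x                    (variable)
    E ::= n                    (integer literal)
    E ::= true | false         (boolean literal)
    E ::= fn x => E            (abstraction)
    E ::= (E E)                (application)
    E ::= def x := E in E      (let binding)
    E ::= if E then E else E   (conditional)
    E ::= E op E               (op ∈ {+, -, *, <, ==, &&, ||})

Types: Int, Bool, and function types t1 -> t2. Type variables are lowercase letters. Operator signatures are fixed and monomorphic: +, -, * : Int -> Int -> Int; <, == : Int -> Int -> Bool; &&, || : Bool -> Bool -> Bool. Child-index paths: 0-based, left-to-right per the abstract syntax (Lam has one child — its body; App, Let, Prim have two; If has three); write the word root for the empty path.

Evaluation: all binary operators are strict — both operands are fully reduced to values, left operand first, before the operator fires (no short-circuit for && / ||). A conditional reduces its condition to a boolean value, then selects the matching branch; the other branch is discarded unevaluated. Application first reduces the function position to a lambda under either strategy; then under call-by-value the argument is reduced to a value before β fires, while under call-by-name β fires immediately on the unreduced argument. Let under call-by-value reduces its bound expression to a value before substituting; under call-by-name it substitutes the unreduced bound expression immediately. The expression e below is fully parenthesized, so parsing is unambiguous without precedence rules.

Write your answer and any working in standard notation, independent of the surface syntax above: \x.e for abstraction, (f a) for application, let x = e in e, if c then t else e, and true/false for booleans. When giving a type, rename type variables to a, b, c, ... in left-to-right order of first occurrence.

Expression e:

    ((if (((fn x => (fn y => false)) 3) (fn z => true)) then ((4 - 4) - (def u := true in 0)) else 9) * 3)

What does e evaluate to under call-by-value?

Answer: 27

Trace:
step 0: ((if (((\x.(\y.false)) 3) (\z.true)) then ((4 - 4) - (let u = true in 0)) else 9) * 3)
step 1: [beta@0.0.0] ((if ((\y.false) (\z.true)) then ((4 - 4) - (let u = true in 0)) else 9) * 3)
step 2: [beta@0.0] ((if false then ((4 - 4) - (let u = true in 0)) else 9) * 3)
step 3: [if@0] (9 * 3)
step 4: [delta@root] 27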